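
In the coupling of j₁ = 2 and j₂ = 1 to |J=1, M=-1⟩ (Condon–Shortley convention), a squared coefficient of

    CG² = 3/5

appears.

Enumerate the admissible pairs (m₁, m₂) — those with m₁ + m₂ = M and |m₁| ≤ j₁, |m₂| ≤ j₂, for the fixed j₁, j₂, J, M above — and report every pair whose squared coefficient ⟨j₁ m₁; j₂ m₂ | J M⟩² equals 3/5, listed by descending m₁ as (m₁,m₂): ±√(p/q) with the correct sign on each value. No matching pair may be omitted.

Admissible pairs with m₁+m₂ = M = -1: (-2,1), (-1,0), (0,-1)
  (m₁,m₂)=(0,-1): CG² = 1/10, CG = +√(1/10)
  (m₁,m₂)=(-1,0): CG² = 3/10, CG = −√(3/10)
  (m₁,m₂)=(-2,1): CG² = 3/5, CG = +√(3/5)   ← matches the target
Pairs with CG² = 3/5: (-2,1): +√(3/5)

(-2,1): +√(3/5)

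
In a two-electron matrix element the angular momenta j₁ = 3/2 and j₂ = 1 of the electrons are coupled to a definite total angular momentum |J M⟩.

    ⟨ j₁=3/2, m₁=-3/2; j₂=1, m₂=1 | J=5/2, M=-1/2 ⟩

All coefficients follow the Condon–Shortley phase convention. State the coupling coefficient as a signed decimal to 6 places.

triangle: 0!·3!·2!/6! = 12/720
(j±m)!: 0!·3!·2!·0!·2!·3! = 144
prefactor² = (2J+1)·Δ·N² = 72/5
  k=0: +1/(0!·0!·3!·2!·0!·0!) = 1/12
Σ = 1/12  ⇒  CG² = 72/5·(1/12)² = 1/10
CG = +√(1/10) = +0.316228

+√(1/10) = +0.316228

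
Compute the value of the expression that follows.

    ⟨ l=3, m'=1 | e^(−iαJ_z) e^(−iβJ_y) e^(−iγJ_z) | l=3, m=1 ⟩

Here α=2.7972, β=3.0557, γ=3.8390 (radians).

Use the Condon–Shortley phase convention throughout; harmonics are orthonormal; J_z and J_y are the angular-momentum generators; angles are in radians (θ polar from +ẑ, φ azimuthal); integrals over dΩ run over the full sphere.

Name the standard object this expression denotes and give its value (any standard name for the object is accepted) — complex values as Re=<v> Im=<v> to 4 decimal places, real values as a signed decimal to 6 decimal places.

This is a Wigner D-matrix element — the rotation-matrix element ⟨l m'| R(α,β,γ) |l m⟩ in the angular-momentum basis.
First d^3_{1,1}(β=3.0557), then the phase factors e^{-i(1)α} and e^{-i(1)γ}:
Half-angle: c=0.042933, s=0.999078. N=√(24·2·24·2)=48.000000
The bounds max(0,m−m')=0 and min(l+m,l−m')=2 give 3 terms
  k=0: (−1)^0·48.0000/(48)·0.0429^6·0.9991^0 = +0.000000
  k=1: (−1)^1·48.0000/(6)·0.0429^4·0.9991^2 = -0.000027
  k=2: (−1)^2·48.0000/(8)·0.0429^2·0.9991^4 = +0.011019
d^3_{1,1}(3.0557) = +0.000000 -0.000027 +0.011019 = +0.010992
Phases: e^{-i·(1)·2.7972}=-0.941281-0.337625i, e^{-i·(1)·3.8390}=-0.766510+0.642233i ⇒ D=+0.010314-0.003800i

Wigner D-matrix element, Re=0.0103 Im=-0.0038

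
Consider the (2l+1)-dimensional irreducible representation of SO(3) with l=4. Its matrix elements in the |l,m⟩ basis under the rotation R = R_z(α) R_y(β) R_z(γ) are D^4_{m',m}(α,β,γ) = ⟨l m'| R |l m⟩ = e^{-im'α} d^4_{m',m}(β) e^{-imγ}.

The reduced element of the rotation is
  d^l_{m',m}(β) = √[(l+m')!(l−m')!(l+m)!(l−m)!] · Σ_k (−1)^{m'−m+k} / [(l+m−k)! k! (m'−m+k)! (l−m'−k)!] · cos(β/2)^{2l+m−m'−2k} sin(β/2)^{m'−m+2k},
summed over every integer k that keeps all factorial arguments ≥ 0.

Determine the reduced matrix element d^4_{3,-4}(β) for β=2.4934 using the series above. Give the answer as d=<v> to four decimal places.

d=-0.6195

d^4_{3,-4}(β=2.4934) via the finite sum:
Half-angle: c=0.318452, s=0.947939. N=√(5040·1·1·40320)=14255.272709
The bounds max(0,m−m')=0 and min(l+m,l−m')=0 give 1 term
  k=0: (−1)^7·14255.2727/(5040)·0.3185^1·0.9479^7 = -0.619515
d^4_{3,-4}(2.4934) = -0.619515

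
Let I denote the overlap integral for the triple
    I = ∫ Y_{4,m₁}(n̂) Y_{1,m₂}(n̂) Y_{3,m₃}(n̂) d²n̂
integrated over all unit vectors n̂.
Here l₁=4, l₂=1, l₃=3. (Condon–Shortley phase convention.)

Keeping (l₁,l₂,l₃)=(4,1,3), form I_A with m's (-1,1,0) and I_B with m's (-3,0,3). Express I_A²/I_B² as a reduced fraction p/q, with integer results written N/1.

10/7

Same 4,1,3: normalisation and zero-m 3j drop out of the ratio.
A: Δ: 2! 6! 0! / 9! → 1/252; sum: t=2:+1/72 = 1/72; 3j²(4 1 3; -1 1 0) = Δ·Π!·Σ² = 5/126  (sign -1)
B: Δ: 2! 6! 0! / 9! → 1/252; sum: t=1:−1/720 = -1/720; 3j²(4 1 3; -3 0 3) = Δ·Π!·Σ² = 1/36  (sign -1)
I_A²/I_B² = (5/126)/(1/36) = 10/7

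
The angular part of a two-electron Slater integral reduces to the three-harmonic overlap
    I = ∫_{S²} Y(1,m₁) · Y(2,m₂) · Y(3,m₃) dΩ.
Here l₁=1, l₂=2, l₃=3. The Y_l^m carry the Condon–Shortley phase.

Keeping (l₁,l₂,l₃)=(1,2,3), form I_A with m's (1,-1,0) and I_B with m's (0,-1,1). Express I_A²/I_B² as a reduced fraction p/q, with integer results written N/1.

3/8

Shared (l₁,l₂,l₃)=(1,2,3): N and (l;000)² cancel in I_A²/I_B².
A: Δ = 0!·2!·4!/7! = 1/105; Racah Σ t=0..0: t=0:+1/12 = 1/12; ⇒ 3j(1 2 3; 1 -1 0)² = 1/35, sgn -1
B: Δ = 0!·2!·4!/7! = 1/105; Racah Σ t=0..0: t=0:+1/6 = 1/6; ⇒ 3j(1 2 3; 0 -1 1)² = 8/105, sgn +1
I_A²/I_B² = (1/35)/(8/105) = 3/8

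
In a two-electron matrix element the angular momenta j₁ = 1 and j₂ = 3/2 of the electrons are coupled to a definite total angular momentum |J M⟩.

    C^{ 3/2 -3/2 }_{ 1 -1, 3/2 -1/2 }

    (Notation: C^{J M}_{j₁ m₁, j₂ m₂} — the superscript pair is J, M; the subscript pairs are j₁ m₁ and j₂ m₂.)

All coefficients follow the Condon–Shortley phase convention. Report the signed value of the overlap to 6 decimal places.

-0.632456

√[4·1!1!2!/5! · 0!2!1!2!0!3!] = √(8/5)
  +(−1)^1/∏(1,0,1,0,0,2)! = -1/2  (running -1/2)
⟨..|..⟩ = √(8/5)·(-1/2) = -0.632456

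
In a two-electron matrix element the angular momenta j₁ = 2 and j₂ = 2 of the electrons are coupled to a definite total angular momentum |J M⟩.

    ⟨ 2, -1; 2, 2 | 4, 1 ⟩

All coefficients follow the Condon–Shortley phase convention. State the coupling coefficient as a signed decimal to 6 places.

+0.267261  (= +√(1/14))

√[9·0!4!4!/9! · 1!3!4!0!5!3!] = √(10368/7)
  +(−1)^0/∏(0,0,3,4,1,0)! = 1/144  (running 1/144)
⟨..|..⟩ = √(10368/7)·(1/144) = +0.267261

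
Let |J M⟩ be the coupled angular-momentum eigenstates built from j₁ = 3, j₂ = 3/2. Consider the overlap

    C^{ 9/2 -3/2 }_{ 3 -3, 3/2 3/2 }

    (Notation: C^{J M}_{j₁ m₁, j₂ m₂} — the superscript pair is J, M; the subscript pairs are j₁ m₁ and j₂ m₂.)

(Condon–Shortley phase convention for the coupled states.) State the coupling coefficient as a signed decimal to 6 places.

+√(1/84) = +0.109109

√[10·0!6!3!/10! · 0!6!3!0!3!6!] = √(1555200/7)
  +(−1)^0/∏(0,0,6,3,0,0)! = 1/4320  (running 1/4320)
⟨..|..⟩ = √(1555200/7)·(1/4320) = +0.109109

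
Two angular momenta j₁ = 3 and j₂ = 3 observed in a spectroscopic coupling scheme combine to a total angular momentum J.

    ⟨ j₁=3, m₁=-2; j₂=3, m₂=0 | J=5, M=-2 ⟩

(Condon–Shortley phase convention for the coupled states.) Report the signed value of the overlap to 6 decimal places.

−√(1/3) = -0.577350

j₁+j₂−J=1  J+j₁−j₂=5  J−j₁+j₂=5  j₁+j₂+J+1=12
(j₁±m₁, j₂±m₂, J±M) = (1,5,3,3,3,7)
P² = 43200
sum k=0..1:
  [0] +1/1440 = 1/1440
  [1] −1/288 = -1/288
S = -1/360
C² = P²·S² = 1/3 ; C = -0.577350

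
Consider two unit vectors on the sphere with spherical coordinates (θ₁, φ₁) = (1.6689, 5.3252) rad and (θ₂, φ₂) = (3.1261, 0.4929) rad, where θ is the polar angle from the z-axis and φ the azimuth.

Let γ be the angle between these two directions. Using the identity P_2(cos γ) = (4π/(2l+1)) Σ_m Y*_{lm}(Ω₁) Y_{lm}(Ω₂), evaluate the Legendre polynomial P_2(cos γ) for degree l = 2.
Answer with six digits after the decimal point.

-0.485066

Expand P_2 via completeness: Σ_{m} conj(Y_{2,m}) at Ω₁ times Y_{2,m} at Ω₂ —
  m=-2: Y*=-0.129446-0.360003i  Y=+0.000051-0.000077i  product -0.000034-0.000008i
  m=-1: Y*=-0.043313+0.061602i  Y=-0.010542+0.005663i  product +0.000108-0.000895i
  m=+0: Y*=-0.306314-0.000000i  Y=+0.630556+0.000000i  product -0.193148-0.000000i
  m=+1: Y*=+0.043313+0.061602i  Y=+0.010542+0.005663i  product +0.000108+0.000895i
  m=+2: Y*=-0.129446+0.360003i  Y=+0.000051+0.000077i  product -0.000034+0.000008i
Total Σ_m = -0.193002-0.000000i. Multiply by 2.513274: -0.485066-0.000000i. P_2(cos γ) = -0.485066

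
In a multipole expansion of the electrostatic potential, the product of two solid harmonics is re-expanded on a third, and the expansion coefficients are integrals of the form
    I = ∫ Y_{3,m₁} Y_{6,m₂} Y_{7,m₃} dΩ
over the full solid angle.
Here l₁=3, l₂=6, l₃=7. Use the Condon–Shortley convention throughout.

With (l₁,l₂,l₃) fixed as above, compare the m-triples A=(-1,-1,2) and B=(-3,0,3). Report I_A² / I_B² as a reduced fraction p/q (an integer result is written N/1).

Shared (l₁,l₂,l₃)=(3,6,7): N and (l;000)² cancel in I_A²/I_B².
A: Δ = 2!·4!·10!/17! = 1/2042040; Racah Σ t=0..2: t=0:+1/691200 t=1:−1/103680 t=2:+1/241920 = -59/14515200; ⇒ 3j(3 6 7; -1 -1 2)² = 3481/340340, sgn +1
B: Δ = 2!·4!·10!/17! = 1/2042040; Racah Σ t=2..2: t=2:+1/829440 = 1/829440; ⇒ 3j(3 6 7; -3 0 3)² = 225/9724, sgn +1
I_A²/I_B² = (3481/340340)/(225/9724) = 3481/7875

3481/7875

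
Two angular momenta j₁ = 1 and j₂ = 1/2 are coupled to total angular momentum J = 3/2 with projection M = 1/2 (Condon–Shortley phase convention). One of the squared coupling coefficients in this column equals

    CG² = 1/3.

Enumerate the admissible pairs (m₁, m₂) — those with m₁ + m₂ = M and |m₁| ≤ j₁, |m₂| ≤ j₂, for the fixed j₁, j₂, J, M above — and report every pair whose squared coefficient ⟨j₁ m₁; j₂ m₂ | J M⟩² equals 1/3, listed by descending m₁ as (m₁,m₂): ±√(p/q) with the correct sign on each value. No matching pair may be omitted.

(1,-1/2): +√(1/3)

Admissible pairs with m₁+m₂ = M = 1/2: (0,1/2), (1,-1/2)
  (m₁,m₂)=(1,-1/2): CG² = 1/3, CG = +√(1/3)   ← matches the target
  (m₁,m₂)=(0,1/2): CG² = 2/3, CG = +√(2/3)
Pairs with CG² = 1/3: (1,-1/2): +√(1/3)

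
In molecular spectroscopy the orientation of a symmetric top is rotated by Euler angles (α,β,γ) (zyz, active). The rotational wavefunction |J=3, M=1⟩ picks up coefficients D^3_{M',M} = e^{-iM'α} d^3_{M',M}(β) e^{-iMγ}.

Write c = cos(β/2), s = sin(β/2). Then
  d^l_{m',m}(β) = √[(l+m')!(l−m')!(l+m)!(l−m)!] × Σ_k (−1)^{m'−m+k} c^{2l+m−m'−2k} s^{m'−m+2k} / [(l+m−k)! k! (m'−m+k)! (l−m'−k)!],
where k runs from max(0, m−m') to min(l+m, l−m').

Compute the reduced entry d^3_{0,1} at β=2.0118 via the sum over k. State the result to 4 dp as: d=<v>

d=-0.0349

d^3_{0,1}(β=2.0118) via the finite sum:
Half-angle: c=0.535328, s=0.844644. N=√(6·6·24·2)=41.569219
k: max(0,(1)−(0))=1 … min(3+(1),3−(0))=3
  k=1: (−1)^0·41.5692/(12)·0.5353^5·0.8446^1 = +0.128637
  k=2: (−1)^1·41.5692/(4)·0.5353^3·0.8446^3 = -0.960713
  k=3: (−1)^2·41.5692/(12)·0.5353^1·0.8446^5 = +0.797223
d^3_{0,1}(2.0118) = +0.128637 -0.960713 +0.797223 = -0.034854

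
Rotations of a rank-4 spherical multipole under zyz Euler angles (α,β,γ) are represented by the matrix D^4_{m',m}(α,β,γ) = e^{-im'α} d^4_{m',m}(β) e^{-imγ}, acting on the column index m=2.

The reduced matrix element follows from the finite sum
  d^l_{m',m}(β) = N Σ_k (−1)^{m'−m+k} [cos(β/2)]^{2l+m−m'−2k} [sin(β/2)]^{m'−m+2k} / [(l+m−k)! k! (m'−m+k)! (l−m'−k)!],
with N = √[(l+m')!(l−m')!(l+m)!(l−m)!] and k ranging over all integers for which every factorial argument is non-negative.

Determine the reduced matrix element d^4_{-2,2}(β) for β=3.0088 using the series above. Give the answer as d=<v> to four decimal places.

d^4_{-2,2}(β=3.0088) via the finite sum:
c=cos(3.008800/2)=0.066348, s=sin(3.008800/2)=0.997797; N=√[2·720·720·2]=1440.000000
k: max(0,(2)−(-2))=4 … min(4+(2),4−(-2))=6
  k=4: (−1)^0·1440.0000/(96)·0.0663^4·0.9978^4 = +0.000288
  k=5: (−1)^1·1440.0000/(120)·0.0663^2·0.9978^6 = -0.052129
  k=6: (−1)^2·1440.0000/(1440)·0.0663^0·0.9978^8 = +0.982508
d^4_{-2,2}(3.0088) = +0.000288 -0.052129 +0.982508 = +0.930667

d=0.9307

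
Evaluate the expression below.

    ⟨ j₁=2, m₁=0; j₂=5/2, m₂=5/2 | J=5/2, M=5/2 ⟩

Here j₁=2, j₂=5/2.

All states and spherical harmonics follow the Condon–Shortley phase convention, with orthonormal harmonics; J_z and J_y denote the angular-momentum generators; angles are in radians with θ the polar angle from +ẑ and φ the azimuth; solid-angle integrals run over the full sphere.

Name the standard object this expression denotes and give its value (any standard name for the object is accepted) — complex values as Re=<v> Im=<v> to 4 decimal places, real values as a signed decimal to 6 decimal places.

This is a Clebsch–Gordan (vector-coupling) coefficient.
j₁+j₂−J=2  J+j₁−j₂=2  J−j₁+j₂=3  j₁+j₂+J+1=8
(j₁±m₁, j₂±m₂, J±M) = (2,2,5,0,5,0)
P² = 1440/7
sum k=2..2:
  [2] +1/24 = 1/24
S = 1/24
C² = P²·S² = 5/14 ; C = +0.597614

Clebsch–Gordan coefficient, +√(5/14) ≈ +0.597614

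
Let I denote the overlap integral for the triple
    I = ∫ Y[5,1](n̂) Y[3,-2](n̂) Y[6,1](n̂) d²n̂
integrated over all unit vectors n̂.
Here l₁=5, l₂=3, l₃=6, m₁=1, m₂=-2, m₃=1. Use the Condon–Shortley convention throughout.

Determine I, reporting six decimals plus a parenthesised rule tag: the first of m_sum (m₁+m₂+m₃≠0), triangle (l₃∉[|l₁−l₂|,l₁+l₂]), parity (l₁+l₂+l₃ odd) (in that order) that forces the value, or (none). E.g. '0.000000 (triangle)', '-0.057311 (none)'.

m-sum 0 ✓  L=14 even ✓  2≤6≤8 ✓
Π(2lᵢ+1) = 11×7×13 = 1001
triangle coeff Δ(5,3,6) = 1/675675
Σ_t [0,2]: t=0:+1/8640 t=1:−1/2304 t=2:+1/8640 = -7/34560
(3j)²=7/429 [(5 3 6; 0 0 0)], sign=-1
Σ_t [0,1]: t=0:+1/6912 t=1:−1/17280 = 1/11520
(3j)²=2/143 [(5 3 6; 1 -2 1)], sign=-1
⇒ 4πI² = 98/429
I = (+1)√(98/429/(4π)) = 0.13482780
No selection rule forces the value: the integral is nonzero (none).

0.134828 (none)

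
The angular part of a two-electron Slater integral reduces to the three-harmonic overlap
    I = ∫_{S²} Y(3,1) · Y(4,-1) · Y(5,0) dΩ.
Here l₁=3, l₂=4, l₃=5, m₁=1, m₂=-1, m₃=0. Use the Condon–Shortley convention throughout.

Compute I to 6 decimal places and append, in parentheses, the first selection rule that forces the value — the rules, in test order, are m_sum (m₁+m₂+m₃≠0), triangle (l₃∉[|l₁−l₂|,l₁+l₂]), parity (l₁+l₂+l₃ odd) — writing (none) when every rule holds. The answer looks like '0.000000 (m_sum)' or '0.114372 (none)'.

Rules hold: Σm=0, L=12 even, 1≤5≤7.
N = 7·9·11 = 693
Δ = 2!·4!·6!/13! = 1/180180
Racah Σ t=0..2: t=0:+1/576 t=1:−1/144 t=2:+1/576 = -1/288
⇒ 3j(3 4 5; 0 0 0)² = 20/1001, sgn +1
Racah Σ t=0..2: t=0:+1/288 t=1:−1/288 t=2:+1/5760 = 1/5760
⇒ 3j(3 4 5; 1 -1 0)² = 1/12012, sgn -1
4πI² = N·(3j₀)²·(3jₘ)² = 15/13013
I = -1·√(0.00115269/4π) = -0.00957750
No selection rule forces the value: the integral is nonzero (none).

-0.009577 (none)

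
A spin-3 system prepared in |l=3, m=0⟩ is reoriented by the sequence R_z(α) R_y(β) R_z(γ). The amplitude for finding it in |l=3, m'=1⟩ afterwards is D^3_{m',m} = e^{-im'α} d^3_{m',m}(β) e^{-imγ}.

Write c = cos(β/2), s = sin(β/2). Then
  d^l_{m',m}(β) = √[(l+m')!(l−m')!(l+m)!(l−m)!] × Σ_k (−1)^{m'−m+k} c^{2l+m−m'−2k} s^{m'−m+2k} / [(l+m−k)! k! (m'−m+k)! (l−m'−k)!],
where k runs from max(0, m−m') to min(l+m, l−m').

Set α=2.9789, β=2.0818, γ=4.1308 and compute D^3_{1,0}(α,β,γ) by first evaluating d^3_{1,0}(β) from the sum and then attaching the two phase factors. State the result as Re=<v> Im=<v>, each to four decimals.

Split into d^3_{1,0}(β=2.0818) × two z-phases.
c=cos(2.081800/2)=0.505444, s=sin(2.081800/2)=0.862859; N=√[24·2·6·6]=41.569219
k: max(0,(0)−(1))=0 … min(3+(0),3−(1))=2
  k=0: (−1)^1·41.5692/(12)·0.5054^5·0.8629^1 = -0.098604
  k=1: (−1)^2·41.5692/(4)·0.5054^3·0.8629^3 = +0.862087
  k=2: (−1)^3·41.5692/(12)·0.5054^1·0.8629^5 = -0.837460
d^3_{1,0}(2.0818) = -0.098604 +0.862087 -0.837460 = -0.073977
Attach z-rotation phases: D = e^{-i(1)(2.9789)}·(-0.073977)·e^{-i(0)(4.1308)} = +0.073000+0.011983i

Re=0.0730 Im=0.0120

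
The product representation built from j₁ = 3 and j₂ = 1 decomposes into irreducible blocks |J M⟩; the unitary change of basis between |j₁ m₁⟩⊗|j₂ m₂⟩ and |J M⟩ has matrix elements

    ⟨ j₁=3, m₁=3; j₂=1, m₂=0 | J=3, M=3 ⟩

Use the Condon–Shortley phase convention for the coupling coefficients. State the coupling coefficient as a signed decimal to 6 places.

j₁+j₂−J=1  J+j₁−j₂=5  J−j₁+j₂=1  j₁+j₂+J+1=8
(j₁±m₁, j₂±m₂, J±M) = (6,0,1,1,6,0)
P² = 10800
sum k=0..0:
  [0] +1/120 = 1/120
S = 1/120
C² = P²·S² = 3/4 ; C = +0.866025

+0.866025  (= +√(3/4))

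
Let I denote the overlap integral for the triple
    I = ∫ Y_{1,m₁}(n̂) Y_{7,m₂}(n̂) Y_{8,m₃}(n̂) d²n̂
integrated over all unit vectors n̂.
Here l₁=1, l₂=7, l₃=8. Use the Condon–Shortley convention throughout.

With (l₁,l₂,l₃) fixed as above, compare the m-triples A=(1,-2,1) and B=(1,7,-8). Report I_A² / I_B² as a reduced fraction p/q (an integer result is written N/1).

Same 1,7,8: normalisation and zero-m 3j drop out of the ratio.
A: Δ: 0! 2! 14! / 17! → 1/2040; sum: t=0:+1/87091200 = 1/87091200; 3j²(1 7 8; 1 -2 1) = Δ·Π!·Σ² = 7/680  (sign -1)
B: Δ: 0! 2! 14! / 17! → 1/2040; sum: t=0:+1/174356582400 = 1/174356582400; 3j²(1 7 8; 1 7 -8) = Δ·Π!·Σ² = 1/17  (sign +1)
I_A²/I_B² = (7/680)/(1/17) = 7/40

7/40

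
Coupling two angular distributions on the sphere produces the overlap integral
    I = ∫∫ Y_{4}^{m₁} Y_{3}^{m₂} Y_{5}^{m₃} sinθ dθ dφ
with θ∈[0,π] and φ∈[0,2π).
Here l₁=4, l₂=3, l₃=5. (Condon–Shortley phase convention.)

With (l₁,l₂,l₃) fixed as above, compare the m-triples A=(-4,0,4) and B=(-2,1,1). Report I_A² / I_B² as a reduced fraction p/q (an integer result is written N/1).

Same 4,3,5: normalisation and zero-m 3j drop out of the ratio.
A: Δ: 2! 6! 4! / 13! → 1/180180; sum: t=2:+1/8640 = 1/8640; 3j²(4 3 5; -4 0 4) = Δ·Π!·Σ² = 28/715  (sign -1)
B: Δ: 2! 6! 4! / 13! → 1/180180; sum: t=0:+1/34560 t=1:−1/720 t=2:+1/384 = 43/34560; 3j²(4 3 5; -2 1 1) = Δ·Π!·Σ² = 1849/180180  (sign +1)
I_A²/I_B² = (28/715)/(1849/180180) = 7056/1849

7056/1849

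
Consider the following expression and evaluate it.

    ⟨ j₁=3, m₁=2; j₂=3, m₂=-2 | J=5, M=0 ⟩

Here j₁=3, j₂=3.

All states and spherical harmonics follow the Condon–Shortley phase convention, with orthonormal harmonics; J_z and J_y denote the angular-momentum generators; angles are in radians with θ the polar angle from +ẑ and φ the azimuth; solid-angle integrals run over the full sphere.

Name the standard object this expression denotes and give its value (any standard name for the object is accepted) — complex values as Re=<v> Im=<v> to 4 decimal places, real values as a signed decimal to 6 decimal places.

This is a Clebsch–Gordan (vector-coupling) coefficient.
triangle: 1!×5!×5!/12! = 14400/479001600
(j±m)!: 5!×1!×1!×5!×5!×5! = 207360000
prefactor² = (2J+1)×Δ×N² = 480000/7
  k=0: +1/(0!×1!×1!×1!×4!×4!) = 1/576
  k=1: −1/(1!×0!×0!×0!×5!×5!) = -1/14400
Σ = 1/600  ⇒  CG² = 480000/7×(1/600)² = 4/21
CG = +√(4/21) = +0.436436

Clebsch–Gordan coefficient, +√(4/21) ≈ +0.436436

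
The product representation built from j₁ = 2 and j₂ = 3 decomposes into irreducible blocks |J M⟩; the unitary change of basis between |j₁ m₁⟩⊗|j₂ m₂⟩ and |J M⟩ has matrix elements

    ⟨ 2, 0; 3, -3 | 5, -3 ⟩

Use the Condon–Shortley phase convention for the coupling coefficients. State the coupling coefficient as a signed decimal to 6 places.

+0.365148

j₁+j₂−J=0  J+j₁−j₂=4  J−j₁+j₂=6  j₁+j₂+J+1=11
(j₁±m₁, j₂±m₂, J±M) = (2,2,0,6,2,8)
P² = 1105920
sum k=0..0:
  [0] +1/2880 = 1/2880
S = 1/2880
C² = P²·S² = 2/15 ; C = +0.365148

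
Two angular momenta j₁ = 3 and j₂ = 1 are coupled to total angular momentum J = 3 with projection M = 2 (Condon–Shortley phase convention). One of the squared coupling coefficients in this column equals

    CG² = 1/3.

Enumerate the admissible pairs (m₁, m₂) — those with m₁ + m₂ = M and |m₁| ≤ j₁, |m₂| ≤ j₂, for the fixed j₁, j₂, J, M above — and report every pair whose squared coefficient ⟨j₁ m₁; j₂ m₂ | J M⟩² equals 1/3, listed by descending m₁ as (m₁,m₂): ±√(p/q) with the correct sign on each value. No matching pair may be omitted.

(2,0): +√(1/3)

Admissible pairs with m₁+m₂ = M = 2: (1,1), (2,0), (3,-1)
  (m₁,m₂)=(3,-1): CG² = 1/4, CG = +√(1/4)
  (m₁,m₂)=(2,0): CG² = 1/3, CG = +√(1/3)   ← matches the target
  (m₁,m₂)=(1,1): CG² = 5/12, CG = −√(5/12)
Pairs with CG² = 1/3: (2,0): +√(1/3)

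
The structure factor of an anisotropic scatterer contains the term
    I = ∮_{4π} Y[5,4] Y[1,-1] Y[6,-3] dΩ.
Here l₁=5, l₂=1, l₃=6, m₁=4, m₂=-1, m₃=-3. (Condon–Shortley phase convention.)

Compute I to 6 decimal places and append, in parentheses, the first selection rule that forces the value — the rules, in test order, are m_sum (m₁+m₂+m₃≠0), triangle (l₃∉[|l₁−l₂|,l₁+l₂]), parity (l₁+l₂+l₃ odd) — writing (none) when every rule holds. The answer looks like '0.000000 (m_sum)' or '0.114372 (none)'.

-0.070770 (none)

m-sum 0 ✓  L=12 even ✓  4≤6≤6 ✓
Π(2lᵢ+1) = 11×3×13 = 429
triangle coeff Δ(5,1,6) = 1/858
Σ_t [0,0]: t=0:+1/14400 = 1/14400
(3j)²=6/143 [(5 1 6; 0 0 0)], sign=+1
Σ_t [0,0]: t=0:+1/725760 = 1/725760
(3j)²=1/286 [(5 1 6; 4 -1 -3)], sign=-1
⇒ 4πI² = 9/143
I = (-1)√(9/143/(4π)) = -0.07076985
No selection rule forces the value: the integral is nonzero (none).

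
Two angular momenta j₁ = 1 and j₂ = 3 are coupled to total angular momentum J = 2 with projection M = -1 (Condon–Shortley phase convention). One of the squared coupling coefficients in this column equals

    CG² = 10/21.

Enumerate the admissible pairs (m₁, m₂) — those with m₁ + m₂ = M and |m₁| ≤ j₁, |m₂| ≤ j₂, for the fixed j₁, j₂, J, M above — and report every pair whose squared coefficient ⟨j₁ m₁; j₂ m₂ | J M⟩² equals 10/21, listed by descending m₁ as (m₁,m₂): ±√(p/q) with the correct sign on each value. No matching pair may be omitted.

Admissible pairs with m₁+m₂ = M = -1: (-1,0), (0,-1), (1,-2)
  (m₁,m₂)=(1,-2): CG² = 10/21, CG = +√(10/21)   ← matches the target
  (m₁,m₂)=(0,-1): CG² = 8/21, CG = −√(8/21)
  (m₁,m₂)=(-1,0): CG² = 1/7, CG = +√(1/7)
Pairs with CG² = 10/21: (1,-2): +√(10/21)

(1,-2): +√(10/21)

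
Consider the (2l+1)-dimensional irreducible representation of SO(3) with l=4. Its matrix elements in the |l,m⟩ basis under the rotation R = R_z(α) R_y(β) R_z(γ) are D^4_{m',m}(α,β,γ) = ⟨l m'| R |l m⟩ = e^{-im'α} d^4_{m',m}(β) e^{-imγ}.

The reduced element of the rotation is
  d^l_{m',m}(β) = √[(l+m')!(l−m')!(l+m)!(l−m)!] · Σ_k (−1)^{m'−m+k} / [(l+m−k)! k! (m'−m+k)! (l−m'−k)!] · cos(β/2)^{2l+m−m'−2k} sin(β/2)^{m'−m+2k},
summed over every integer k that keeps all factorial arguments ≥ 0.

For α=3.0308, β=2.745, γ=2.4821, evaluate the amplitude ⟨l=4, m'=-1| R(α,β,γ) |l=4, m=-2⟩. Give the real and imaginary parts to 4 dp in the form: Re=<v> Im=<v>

D^4_{-1,-2}(3.0308,2.7450,2.4821) = e^{-i·-1·3.0308}·d^4_{-1,-2}(2.7450)·e^{-i·-2·2.4821}. Compute d first:
Half-angle: c=0.196999, s=0.980404. N=√(6·120·2·720)=1018.233765
k∈{0,1,2} keeps every argument non-negative
  k=0: (−1)^1·1018.2338/(240)·0.1970^7·0.9804^1 = -0.000048
  k=1: (−1)^2·1018.2338/(48)·0.1970^5·0.9804^3 = +0.005931
  k=2: (−1)^3·1018.2338/(72)·0.1970^3·0.9804^5 = -0.097934
d^4_{-1,-2}(2.7450) = -0.000048 +0.005931 -0.097934 = -0.092051
Attach z-rotation phases: D = e^{-i(-1)(3.0308)}·(-0.092051)·e^{-i(-2)(2.4821)} = +0.012938-0.091137i

Re=0.0129 Im=-0.0911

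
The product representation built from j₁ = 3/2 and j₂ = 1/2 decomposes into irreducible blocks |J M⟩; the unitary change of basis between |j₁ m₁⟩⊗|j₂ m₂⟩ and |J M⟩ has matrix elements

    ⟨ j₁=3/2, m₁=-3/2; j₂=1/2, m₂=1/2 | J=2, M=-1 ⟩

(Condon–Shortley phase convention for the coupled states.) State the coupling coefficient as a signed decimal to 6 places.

√[5·0!3!1!/5! · 0!3!1!0!1!3!] = √(9)
  +(−1)^0/∏(0,0,3,1,0,0)! = 1/6  (running 1/6)
⟨..|..⟩ = √(9)·(1/6) = +0.500000

+0.500000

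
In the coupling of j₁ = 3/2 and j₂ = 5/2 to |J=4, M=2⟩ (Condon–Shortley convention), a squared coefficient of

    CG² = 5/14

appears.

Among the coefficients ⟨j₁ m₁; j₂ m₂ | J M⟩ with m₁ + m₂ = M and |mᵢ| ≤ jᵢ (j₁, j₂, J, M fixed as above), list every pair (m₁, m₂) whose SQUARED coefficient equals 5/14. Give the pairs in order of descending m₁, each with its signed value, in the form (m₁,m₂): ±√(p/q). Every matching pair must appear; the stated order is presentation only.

(3/2,1/2): +√(5/14)

Admissible pairs with m₁+m₂ = M = 2: (-1/2,5/2), (1/2,3/2), (3/2,1/2)
  (m₁,m₂)=(3/2,1/2): CG² = 5/14, CG = +√(5/14)   ← matches the target
  (m₁,m₂)=(1/2,3/2): CG² = 15/28, CG = +√(15/28)
  (m₁,m₂)=(-1/2,5/2): CG² = 3/28, CG = +√(3/28)
Pairs with CG² = 5/14: (3/2,1/2): +√(5/14)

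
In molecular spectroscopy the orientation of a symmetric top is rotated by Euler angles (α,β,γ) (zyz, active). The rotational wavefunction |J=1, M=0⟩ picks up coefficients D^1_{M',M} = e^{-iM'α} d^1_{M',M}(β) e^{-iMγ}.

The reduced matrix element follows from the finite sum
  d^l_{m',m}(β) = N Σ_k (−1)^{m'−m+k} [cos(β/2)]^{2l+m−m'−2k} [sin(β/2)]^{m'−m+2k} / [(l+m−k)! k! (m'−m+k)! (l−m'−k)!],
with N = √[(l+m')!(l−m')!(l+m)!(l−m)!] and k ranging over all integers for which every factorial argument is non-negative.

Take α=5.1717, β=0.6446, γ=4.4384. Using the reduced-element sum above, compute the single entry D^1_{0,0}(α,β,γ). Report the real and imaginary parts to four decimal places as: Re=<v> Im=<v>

Re=0.7993 Im=0.0000

D^1_{0,0}(5.1717,0.6446,4.4384) = e^{-i·0·5.1717}·d^1_{0,0}(0.6446)·e^{-i·0·4.4384}. Compute d first:
Half-angle: c=0.948509, s=0.316749. N=√(1·1·1·1)=1.000000
The bounds max(0,m−m')=0 and min(l+m,l−m')=1 give 2 terms
  k=0: (−1)^0·1.0000/(1)·0.9485^2·0.3167^0 = +0.899670
  k=1: (−1)^1·1.0000/(1)·0.9485^0·0.3167^2 = -0.100330
d^1_{0,0}(0.6446) = +0.899670 -0.100330 = +0.799340
Attach z-rotation phases: D = e^{-i(0)(5.1717)}·(+0.799340)·e^{-i(0)(4.4384)} = +0.799340+0.000000i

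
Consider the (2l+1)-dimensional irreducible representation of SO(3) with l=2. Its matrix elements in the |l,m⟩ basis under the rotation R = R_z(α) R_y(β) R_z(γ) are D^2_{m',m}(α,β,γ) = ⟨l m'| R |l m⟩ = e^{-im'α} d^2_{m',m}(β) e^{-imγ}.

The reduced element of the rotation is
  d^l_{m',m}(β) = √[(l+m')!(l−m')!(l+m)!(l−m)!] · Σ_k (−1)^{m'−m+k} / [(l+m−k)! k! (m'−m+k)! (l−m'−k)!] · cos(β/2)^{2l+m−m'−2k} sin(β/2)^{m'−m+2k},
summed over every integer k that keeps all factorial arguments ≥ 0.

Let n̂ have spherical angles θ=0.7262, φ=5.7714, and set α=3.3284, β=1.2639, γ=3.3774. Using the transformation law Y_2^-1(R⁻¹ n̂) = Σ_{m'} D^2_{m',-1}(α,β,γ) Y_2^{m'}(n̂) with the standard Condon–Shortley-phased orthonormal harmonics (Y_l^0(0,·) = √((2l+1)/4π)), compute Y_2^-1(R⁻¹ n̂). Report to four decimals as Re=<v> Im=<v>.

Need the full column D^2_{m',-1} for m'=−2..2 at α=3.3284, β=1.2639, γ=3.3774.
cos(β/2)=0.806877, sin(β/2)=0.590719
d^2_{-2,-1}: single k=1 term ⇒ +0.620631;  D = -0.508904-0.355245i
d^2_{-1,-1}: k∈[0..1] ⇒ +0.423867 -0.681551 = -0.257684;  D = -0.235013-0.105688i
d^2_{0,-1}: k∈[0..1] ⇒ -0.760114 +0.407405 = -0.352709;  D = +0.342948+0.082403i
d^2_{1,-1}: k∈[0..1] ⇒ +0.681551 -0.121766 = +0.559785;  D = +0.559114+0.027419i
d^2_{2,-1}: single k=0 term ⇒ -0.332645;  D = +0.329491-0.045696i
Y_2^{m'}(θ=0.7262,φ=5.7714) and Σ D·Y over m':
  (-0.5089-0.3552i)·(+0.0886+0.1455i)  (-0.2350-0.1057i)·(+0.3344+0.1878i)  (+0.3429+0.0824i)·(+0.2136+0.0000i)  (+0.5591+0.0274i)·(-0.3344+0.1878i)  (+0.3295-0.0457i)·(+0.0886-0.1455i)
Y_2^-1(R⁻¹ n̂) = -0.148502-0.123512i

Re=-0.1485 Im=-0.1235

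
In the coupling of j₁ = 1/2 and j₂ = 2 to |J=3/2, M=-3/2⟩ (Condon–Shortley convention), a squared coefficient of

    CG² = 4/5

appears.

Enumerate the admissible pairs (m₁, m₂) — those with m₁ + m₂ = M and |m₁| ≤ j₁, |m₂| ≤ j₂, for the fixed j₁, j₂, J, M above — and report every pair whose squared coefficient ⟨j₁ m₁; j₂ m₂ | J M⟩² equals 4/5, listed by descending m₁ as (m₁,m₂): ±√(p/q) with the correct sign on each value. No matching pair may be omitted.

Admissible pairs with m₁+m₂ = M = -3/2: (-1/2,-1), (1/2,-2)
  (m₁,m₂)=(1/2,-2): CG² = 4/5, CG = +√(4/5)   ← matches the target
  (m₁,m₂)=(-1/2,-1): CG² = 1/5, CG = −√(1/5)
Pairs with CG² = 4/5: (1/2,-2): +√(4/5)

(1/2,-2): +√(4/5)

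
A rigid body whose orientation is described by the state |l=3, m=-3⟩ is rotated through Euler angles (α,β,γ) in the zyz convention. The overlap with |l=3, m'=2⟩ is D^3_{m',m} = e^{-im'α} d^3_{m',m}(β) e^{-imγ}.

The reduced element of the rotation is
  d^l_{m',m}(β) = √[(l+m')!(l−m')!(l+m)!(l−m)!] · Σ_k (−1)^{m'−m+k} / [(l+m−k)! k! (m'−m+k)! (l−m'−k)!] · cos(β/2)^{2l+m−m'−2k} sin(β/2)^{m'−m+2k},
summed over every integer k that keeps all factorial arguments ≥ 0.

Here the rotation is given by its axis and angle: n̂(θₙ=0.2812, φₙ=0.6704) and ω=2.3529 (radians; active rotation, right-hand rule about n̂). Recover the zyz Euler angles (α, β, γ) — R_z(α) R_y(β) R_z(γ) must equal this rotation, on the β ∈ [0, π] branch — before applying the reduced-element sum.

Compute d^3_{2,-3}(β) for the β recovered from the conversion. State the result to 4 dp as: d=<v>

d=-0.0026

Axis–angle → zyz. n̂ = (sinθₙcosφₙ, sinθₙsinφₙ, cosθₙ) = (+0.217448, +0.172416, +0.960723), ω = 2.3529.
R = I cosω + sinω [n̂]ₓ + (1−cosω) n̂n̂ᵀ gives
  R = [-0.624165, -0.617654, +0.478458; +0.745483, -0.654095, +0.128121; +0.233823, +0.436651, +0.868714]
β = atan2(√(R₁₃²+R₂₃²), R₃₃) = 0.518197; α = atan2(R₂₃, R₁₃) mod 2π = 0.261640; γ = atan2(R₃₂, −R₃₁) mod 2π = 2.062433
d^3_{2,-3}(β=0.5182) via the finite sum:
c=cos(0.518197/2)=0.966621, s=sin(0.518197/2)=0.256209; N=√[120·1·1·720]=293.938769
The bounds max(0,m−m')=0 and min(l+m,l−m')=0 give 1 term
  k=0: (−1)^5·293.9388/(120)·0.9666^1·0.2562^5 = -0.002614
d^3_{2,-3}(0.5182) = -0.002614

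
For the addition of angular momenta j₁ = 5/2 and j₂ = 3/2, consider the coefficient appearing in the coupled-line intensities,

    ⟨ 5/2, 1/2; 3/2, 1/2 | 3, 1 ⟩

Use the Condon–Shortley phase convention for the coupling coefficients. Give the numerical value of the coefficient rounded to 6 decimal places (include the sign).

j₁+j₂−J=1  J+j₁−j₂=4  J−j₁+j₂=2  j₁+j₂+J+1=8
(j₁±m₁, j₂±m₂, J±M) = (3,2,2,1,4,2)
P² = 48/5
sum k=0..1:
  [0] +1/8 = 1/8
  [1] −1/6 = -1/6
S = -1/24
C² = P²·S² = 1/60 ; C = -0.129099

-0.129099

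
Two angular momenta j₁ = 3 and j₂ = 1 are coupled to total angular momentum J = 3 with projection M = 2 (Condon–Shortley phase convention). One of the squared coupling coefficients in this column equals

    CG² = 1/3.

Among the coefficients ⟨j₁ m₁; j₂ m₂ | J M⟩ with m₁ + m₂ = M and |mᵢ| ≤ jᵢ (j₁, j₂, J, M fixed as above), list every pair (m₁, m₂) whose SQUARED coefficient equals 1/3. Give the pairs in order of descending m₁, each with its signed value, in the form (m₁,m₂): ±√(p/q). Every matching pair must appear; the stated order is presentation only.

(2,0): +√(1/3)

Admissible pairs with m₁+m₂ = M = 2: (1,1), (2,0), (3,-1)
  (m₁,m₂)=(3,-1): CG² = 1/4, CG = +√(1/4)
  (m₁,m₂)=(2,0): CG² = 1/3, CG = +√(1/3)   ← matches the target
  (m₁,m₂)=(1,1): CG² = 5/12, CG = −√(5/12)
Pairs with CG² = 1/3: (2,0): +√(1/3)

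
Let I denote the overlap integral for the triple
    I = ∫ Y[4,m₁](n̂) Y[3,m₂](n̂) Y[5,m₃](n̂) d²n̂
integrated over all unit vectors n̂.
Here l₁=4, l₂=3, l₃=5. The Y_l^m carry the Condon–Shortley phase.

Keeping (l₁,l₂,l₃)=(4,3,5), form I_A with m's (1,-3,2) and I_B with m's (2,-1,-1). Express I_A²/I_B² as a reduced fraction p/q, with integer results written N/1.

Same 4,3,5: normalisation and zero-m 3j drop out of the ratio.
A: Δ: 2! 6! 4! / 13! → 1/180180; sum: t=0:+1/1728 = 1/1728; 3j²(4 3 5; 1 -3 2) = Δ·Π!·Σ² = 25/858  (sign -1)
B: Δ: 2! 6! 4! / 13! → 1/180180; sum: t=0:+1/384 t=1:−1/720 t=2:+1/34560 = 43/34560; 3j²(4 3 5; 2 -1 -1) = Δ·Π!·Σ² = 1849/180180  (sign +1)
I_A²/I_B² = (25/858)/(1849/180180) = 5250/1849

5250/1849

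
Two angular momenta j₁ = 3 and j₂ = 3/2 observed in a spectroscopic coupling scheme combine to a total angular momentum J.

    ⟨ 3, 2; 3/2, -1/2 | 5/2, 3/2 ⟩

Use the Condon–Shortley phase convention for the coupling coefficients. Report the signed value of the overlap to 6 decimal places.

j₁+j₂−J=2  J+j₁−j₂=4  J−j₁+j₂=1  j₁+j₂+J+1=8
(j₁±m₁, j₂±m₂, J±M) = (5,1,1,2,4,1)
P² = 288/7
sum k=0..1:
  [0] +1/12 = 1/12
  [1] −1/24 = -1/24
S = 1/24
C² = P²·S² = 1/14 ; C = +0.267261

+√(1/14) = +0.267261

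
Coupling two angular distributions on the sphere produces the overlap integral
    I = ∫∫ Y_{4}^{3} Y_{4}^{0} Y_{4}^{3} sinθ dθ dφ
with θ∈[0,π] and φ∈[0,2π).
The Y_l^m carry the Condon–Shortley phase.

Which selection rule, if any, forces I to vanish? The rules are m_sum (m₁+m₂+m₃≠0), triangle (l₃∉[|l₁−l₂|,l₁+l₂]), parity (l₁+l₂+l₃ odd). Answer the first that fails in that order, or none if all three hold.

Σmᵢ = 6  ✗
l₃∈[|l₁−l₂|,l₁+l₂]=[0,8], have l₃=4
Σlᵢ = 12 ⇒ even

m_sum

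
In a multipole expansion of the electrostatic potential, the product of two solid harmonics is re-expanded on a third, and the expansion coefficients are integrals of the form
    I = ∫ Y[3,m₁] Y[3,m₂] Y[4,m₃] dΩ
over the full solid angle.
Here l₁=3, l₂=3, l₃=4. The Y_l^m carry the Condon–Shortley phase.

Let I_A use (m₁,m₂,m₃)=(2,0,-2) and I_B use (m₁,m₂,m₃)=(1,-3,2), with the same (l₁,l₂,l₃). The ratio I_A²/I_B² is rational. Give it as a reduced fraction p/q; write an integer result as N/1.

l's match ⇒ only the (l;m) 3-j factors differ between A and B.
A: triangle coeff Δ(3,3,4) = 1/34650; Σ_t [0,1]: t=0:+1/72 t=1:−1/96 = 1/288; (3j)²=1/462 [(3 3 4; 2 0 -2)], sign=+1
B: triangle coeff Δ(3,3,4) = 1/34650; Σ_t [0,0]: t=0:+1/192 = 1/192; (3j)²=3/77 [(3 3 4; 1 -3 2)], sign=+1
I_A²/I_B² = (1/462)/(3/77) = 1/18

1/18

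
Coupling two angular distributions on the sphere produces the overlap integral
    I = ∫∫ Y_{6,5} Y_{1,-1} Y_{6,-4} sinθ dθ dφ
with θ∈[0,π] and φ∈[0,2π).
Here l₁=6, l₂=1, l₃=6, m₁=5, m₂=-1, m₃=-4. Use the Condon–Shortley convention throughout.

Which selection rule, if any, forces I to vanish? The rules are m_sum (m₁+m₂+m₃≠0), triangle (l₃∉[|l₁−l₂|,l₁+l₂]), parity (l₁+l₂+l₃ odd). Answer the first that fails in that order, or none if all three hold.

azimuthal sum: 5 − 1 − 4 = 0  ✓
5 ≤ 6 ≤ 7 (triangle on l)  ✓
L = 6 + 1 + 6 = 13 (odd)  ✗

parity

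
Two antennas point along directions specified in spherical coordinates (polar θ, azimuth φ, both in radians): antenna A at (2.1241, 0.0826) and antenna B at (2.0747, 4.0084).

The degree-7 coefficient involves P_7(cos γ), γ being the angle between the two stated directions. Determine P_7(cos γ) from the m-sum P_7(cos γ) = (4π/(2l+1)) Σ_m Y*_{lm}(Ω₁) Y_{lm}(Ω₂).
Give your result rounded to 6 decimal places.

Addition theorem: P_7(cos γ) = (4π/15) Σ_m Y*_{lm}(Ω₁) Y_{lm}(Ω₂), m = −7…7:
  term(m=-7) = (-0.022342, -0.022717)   from Y*(Ω₁)=(0.135123, 0.088181), Y(Ω₂)=(-0.192904, -0.042233)
  term(m=-6) = (-0.001085, 0.151914)   from Y*(Ω₁)=(-0.328029, -0.177333), Y(Ω₂)=(-0.191179, -0.359760)
  term(m=-5) = (0.115637, -0.114268)   from Y*(Ω₁)=(0.388019, 0.170031), Y(Ω₂)=(0.141753, -0.356607)
  term(m=-4) = (-0.000766, -0.000004)   from Y*(Ω₁)=(-0.112761, -0.038674), Y(Ω₂)=(0.006090, -0.002056)
  term(m=-3) = (0.071113, 0.071623)   from Y*(Ω₁)=(-0.285401, -0.072207), Y(Ω₂)=(-0.293849, -0.176610)
  term(m=-2) = (0.000105, -0.044290)   from Y*(Ω₁)=(0.262497, 0.043763), Y(Ω₂)=(-0.026978, -0.164230)
  term(m=-1) = (-0.038410, 0.038319)   from Y*(Ω₁)=(0.193147, 0.015990), Y(Ω₂)=(-0.181198, 0.213393)
  term(m=+0) = (0.060038, 0.000000)   from Y*(Ω₁)=(-0.293318, -0.000000), Y(Ω₂)=(-0.204686, 0.000000)
  term(m=+1) = (-0.038410, -0.038319)   from Y*(Ω₁)=(-0.193147, 0.015990), Y(Ω₂)=(0.181198, 0.213393)
  term(m=+2) = (0.000105, 0.044290)   from Y*(Ω₁)=(0.262497, -0.043763), Y(Ω₂)=(-0.026978, 0.164230)
  term(m=+3) = (0.071113, -0.071623)   from Y*(Ω₁)=(0.285401, -0.072207), Y(Ω₂)=(0.293849, -0.176610)
  term(m=+4) = (-0.000766, 0.000004)   from Y*(Ω₁)=(-0.112761, 0.038674), Y(Ω₂)=(0.006090, 0.002056)
  term(m=+5) = (0.115637, 0.114268)   from Y*(Ω₁)=(-0.388019, 0.170031), Y(Ω₂)=(-0.141753, -0.356607)
  term(m=+6) = (-0.001085, -0.151914)   from Y*(Ω₁)=(-0.328029, 0.177333), Y(Ω₂)=(-0.191179, 0.359760)
  term(m=+7) = (-0.022342, 0.022717)   from Y*(Ω₁)=(-0.135123, 0.088181), Y(Ω₂)=(0.192904, -0.042233)
Total Σ_m = (0.308541, -0.000000). Multiply by 0.837758: (0.258483, -0.000000). P_7(cos γ) = 0.258483

0.258483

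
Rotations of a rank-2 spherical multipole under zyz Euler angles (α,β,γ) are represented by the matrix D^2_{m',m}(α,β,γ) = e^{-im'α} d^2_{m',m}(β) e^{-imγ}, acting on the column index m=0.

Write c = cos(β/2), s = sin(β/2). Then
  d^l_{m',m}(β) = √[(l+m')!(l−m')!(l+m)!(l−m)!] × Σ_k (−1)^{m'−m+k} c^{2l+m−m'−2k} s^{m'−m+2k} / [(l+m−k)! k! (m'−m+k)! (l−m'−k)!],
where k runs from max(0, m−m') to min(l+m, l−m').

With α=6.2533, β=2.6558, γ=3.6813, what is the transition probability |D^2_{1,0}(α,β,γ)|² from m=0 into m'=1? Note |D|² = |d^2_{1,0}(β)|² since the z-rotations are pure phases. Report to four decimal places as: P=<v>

Split into d^2_{1,0}(β=2.6558) × two z-phases.
c=cos(2.655800/2)=0.240515, s=sin(2.655800/2)=0.970645; N=√[6·1·2·2]=4.898979
k: max(0,(0)−(1))=0 … min(2+(0),2−(1))=1
  k=0: (−1)^1·4.8990/(2)·0.2405^3·0.9706^1 = -0.033080
  k=1: (−1)^2·4.8990/(2)·0.2405^1·0.9706^3 = +0.538765
d^2_{1,0}(2.6558) = -0.033080 +0.538765 = +0.505685
|D^2_{1,0}|² = |d^2_{1,0}(β)|² = (+0.505685)² = 0.255718 (the z-rotation phases have unit modulus)

P=0.2557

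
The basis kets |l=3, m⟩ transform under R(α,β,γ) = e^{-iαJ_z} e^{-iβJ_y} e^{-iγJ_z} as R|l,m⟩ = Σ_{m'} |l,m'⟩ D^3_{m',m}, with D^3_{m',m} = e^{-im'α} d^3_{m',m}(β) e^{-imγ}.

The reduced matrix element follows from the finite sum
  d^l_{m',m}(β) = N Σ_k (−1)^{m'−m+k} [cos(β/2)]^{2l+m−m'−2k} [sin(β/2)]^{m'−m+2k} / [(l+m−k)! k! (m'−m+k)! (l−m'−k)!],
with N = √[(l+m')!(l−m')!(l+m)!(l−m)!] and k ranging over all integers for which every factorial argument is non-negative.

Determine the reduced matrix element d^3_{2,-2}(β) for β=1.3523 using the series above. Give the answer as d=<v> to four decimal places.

d=0.4065

d^3_{2,-2}(β=1.3523) via the finite sum:
Half-angle: c=0.779988, s=0.625795. N=√(120·1·1·120)=120.000000
The bounds max(0,m−m')=0 and min(l+m,l−m')=1 give 2 terms
  k=0: (−1)^4·120.0000/(24)·0.7800^2·0.6258^4 = +0.466523
  k=1: (−1)^5·120.0000/(120)·0.7800^0·0.6258^6 = -0.060061
d^3_{2,-2}(1.3523) = +0.466523 -0.060061 = +0.406462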